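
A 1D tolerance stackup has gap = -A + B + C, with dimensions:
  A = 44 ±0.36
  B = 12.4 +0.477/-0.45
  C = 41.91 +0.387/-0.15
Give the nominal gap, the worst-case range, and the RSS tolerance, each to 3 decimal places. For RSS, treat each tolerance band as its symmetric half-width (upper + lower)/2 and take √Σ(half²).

nominal=10.310 wc=[9.350,11.534] rss=0.645

Stack each dimension's contribution:
  -A: nom -44.000 → Σnom=-44.000; wc +0.360/-0.360 → slack +0.360/-0.360; half-tol=0.360, Σhalf²=0.129600
  +B: nom +12.400 → Σnom=-31.600; wc +0.477/-0.450 → slack +0.837/-0.810; half-tol=0.464, Σhalf²=0.344432
  +C: nom +41.910 → Σnom=10.310; wc +0.387/-0.150 → slack +1.224/-0.960; half-tol=0.269, Σhalf²=0.416525
Nominal = 10.310. Worst-case = [10.310 - 0.960, 10.310 + 1.224] = [9.350, 11.534]. RSS = √0.416525 = 0.645.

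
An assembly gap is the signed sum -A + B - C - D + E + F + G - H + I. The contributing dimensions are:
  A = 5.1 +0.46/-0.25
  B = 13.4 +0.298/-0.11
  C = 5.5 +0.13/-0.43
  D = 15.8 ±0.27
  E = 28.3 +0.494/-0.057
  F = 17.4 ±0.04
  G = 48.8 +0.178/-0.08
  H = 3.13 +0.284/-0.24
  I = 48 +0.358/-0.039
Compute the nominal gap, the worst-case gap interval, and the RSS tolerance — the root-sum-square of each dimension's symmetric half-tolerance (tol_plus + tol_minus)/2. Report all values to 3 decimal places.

nominal=126.370 wc=[124.900,128.928] rss=0.722

Stack each dimension's contribution:
  -A: nom -5.100 → Σnom=-5.100; wc +0.250/-0.460 → slack +0.250/-0.460; half-tol=0.355, Σhalf²=0.126025
  +B: nom +13.400 → Σnom=8.300; wc +0.298/-0.110 → slack +0.548/-0.570; half-tol=0.204, Σhalf²=0.167641
  -C: nom -5.500 → Σnom=2.800; wc +0.430/-0.130 → slack +0.978/-0.700; half-tol=0.280, Σhalf²=0.246041
  -D: nom -15.800 → Σnom=-13.000; wc +0.270/-0.270 → slack +1.248/-0.970; half-tol=0.270, Σhalf²=0.318941
  +E: nom +28.300 → Σnom=15.300; wc +0.494/-0.057 → slack +1.742/-1.027; half-tol=0.276, Σhalf²=0.394841
  +F: nom +17.400 → Σnom=32.700; wc +0.040/-0.040 → slack +1.782/-1.067; half-tol=0.040, Σhalf²=0.396441
  +G: nom +48.800 → Σnom=81.500; wc +0.178/-0.080 → slack +1.960/-1.147; half-tol=0.129, Σhalf²=0.413082
  -H: nom -3.130 → Σnom=78.370; wc +0.240/-0.284 → slack +2.200/-1.431; half-tol=0.262, Σhalf²=0.481726
  +I: nom +48.000 → Σnom=126.370; wc +0.358/-0.039 → slack +2.558/-1.470; half-tol=0.198, Σhalf²=0.521128
Nominal = 126.370. Worst-case = [126.370 - 1.470, 126.370 + 2.558] = [124.900, 128.928]. RSS = √0.521128 = 0.722.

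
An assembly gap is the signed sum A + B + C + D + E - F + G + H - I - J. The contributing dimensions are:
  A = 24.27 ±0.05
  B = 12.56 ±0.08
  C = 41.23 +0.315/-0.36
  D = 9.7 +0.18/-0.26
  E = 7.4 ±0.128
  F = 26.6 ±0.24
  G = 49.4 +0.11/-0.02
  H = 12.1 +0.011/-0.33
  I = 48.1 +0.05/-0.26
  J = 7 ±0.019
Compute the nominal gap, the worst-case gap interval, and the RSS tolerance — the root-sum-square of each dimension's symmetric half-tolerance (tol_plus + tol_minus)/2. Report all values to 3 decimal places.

nominal=74.960 wc=[73.423,76.353] rss=0.550

Stack each dimension's contribution:
  +A: nom +24.270 → Σnom=24.270; wc +0.050/-0.050 → slack +0.050/-0.050; half-tol=0.050, Σhalf²=0.002500
  +B: nom +12.560 → Σnom=36.830; wc +0.080/-0.080 → slack +0.130/-0.130; half-tol=0.080, Σhalf²=0.008900
  +C: nom +41.230 → Σnom=78.060; wc +0.315/-0.360 → slack +0.445/-0.490; half-tol=0.338, Σhalf²=0.122806
  +D: nom +9.700 → Σnom=87.760; wc +0.180/-0.260 → slack +0.625/-0.750; half-tol=0.220, Σhalf²=0.171206
  +E: nom +7.400 → Σnom=95.160; wc +0.128/-0.128 → slack +0.753/-0.878; half-tol=0.128, Σhalf²=0.187590
  -F: nom -26.600 → Σnom=68.560; wc +0.240/-0.240 → slack +0.993/-1.118; half-tol=0.240, Σhalf²=0.245190
  +G: nom +49.400 → Σnom=117.960; wc +0.110/-0.020 → slack +1.103/-1.138; half-tol=0.065, Σhalf²=0.249415
  +H: nom +12.100 → Σnom=130.060; wc +0.011/-0.330 → slack +1.114/-1.468; half-tol=0.171, Σhalf²=0.278485
  -I: nom -48.100 → Σnom=81.960; wc +0.260/-0.050 → slack +1.374/-1.518; half-tol=0.155, Σhalf²=0.302511
  -J: nom -7.000 → Σnom=74.960; wc +0.019/-0.019 → slack +1.393/-1.537; half-tol=0.019, Σhalf²=0.302872
Nominal = 74.960. Worst-case = [74.960 - 1.537, 74.960 + 1.393] = [73.423, 76.353]. RSS = √0.302872 = 0.550.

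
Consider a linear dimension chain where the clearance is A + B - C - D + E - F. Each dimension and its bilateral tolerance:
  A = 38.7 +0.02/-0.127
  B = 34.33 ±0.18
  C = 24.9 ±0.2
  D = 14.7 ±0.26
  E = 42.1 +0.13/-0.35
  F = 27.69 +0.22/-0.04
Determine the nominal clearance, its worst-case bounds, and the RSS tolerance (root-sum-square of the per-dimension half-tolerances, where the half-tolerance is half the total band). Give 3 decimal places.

Stack each dimension's contribution:
  +A: nom +38.700 → Σnom=38.700; wc +0.020/-0.127 → slack +0.020/-0.127; half-tol=0.073, Σhalf²=0.005402
  +B: nom +34.330 → Σnom=73.030; wc +0.180/-0.180 → slack +0.200/-0.307; half-tol=0.180, Σhalf²=0.037802
  -C: nom -24.900 → Σnom=48.130; wc +0.200/-0.200 → slack +0.400/-0.507; half-tol=0.200, Σhalf²=0.077802
  -D: nom -14.700 → Σnom=33.430; wc +0.260/-0.260 → slack +0.660/-0.767; half-tol=0.260, Σhalf²=0.145402
  +E: nom +42.100 → Σnom=75.530; wc +0.130/-0.350 → slack +0.790/-1.117; half-tol=0.240, Σhalf²=0.203002
  -F: nom -27.690 → Σnom=47.840; wc +0.040/-0.220 → slack +0.830/-1.337; half-tol=0.130, Σhalf²=0.219902
Nominal = 47.840. Worst-case = [47.840 - 1.337, 47.840 + 0.830] = [46.503, 48.670]. RSS = √0.219902 = 0.469.

nominal=47.840 wc=[46.503,48.670] rss=0.469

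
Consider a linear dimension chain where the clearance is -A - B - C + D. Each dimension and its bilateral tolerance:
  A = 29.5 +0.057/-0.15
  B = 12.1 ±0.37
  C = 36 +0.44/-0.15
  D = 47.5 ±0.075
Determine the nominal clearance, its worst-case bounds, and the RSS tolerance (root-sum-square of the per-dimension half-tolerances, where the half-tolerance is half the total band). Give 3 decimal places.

nominal=-30.100 wc=[-31.042,-29.355] rss=0.490

Stack each dimension's contribution:
  -A: nom -29.500 → Σnom=-29.500; wc +0.150/-0.057 → slack +0.150/-0.057; half-tol=0.103, Σhalf²=0.010712
  -B: nom -12.100 → Σnom=-41.600; wc +0.370/-0.370 → slack +0.520/-0.427; half-tol=0.370, Σhalf²=0.147612
  -C: nom -36.000 → Σnom=-77.600; wc +0.150/-0.440 → slack +0.670/-0.867; half-tol=0.295, Σhalf²=0.234637
  +D: nom +47.500 → Σnom=-30.100; wc +0.075/-0.075 → slack +0.745/-0.942; half-tol=0.075, Σhalf²=0.240262
Nominal = -30.100. Worst-case = [-30.100 - 0.942, -30.100 + 0.745] = [-31.042, -29.355]. RSS = √0.240262 = 0.490.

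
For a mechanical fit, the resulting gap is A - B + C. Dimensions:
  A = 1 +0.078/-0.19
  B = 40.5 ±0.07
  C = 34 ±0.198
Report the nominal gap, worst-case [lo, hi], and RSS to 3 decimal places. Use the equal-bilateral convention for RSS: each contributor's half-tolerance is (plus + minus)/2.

nominal=-5.500 wc=[-5.958,-5.154] rss=0.249

Stack each dimension's contribution:
  +A: nom +1.000 → Σnom=1.000; wc +0.078/-0.190 → slack +0.078/-0.190; half-tol=0.134, Σhalf²=0.017956
  -B: nom -40.500 → Σnom=-39.500; wc +0.070/-0.070 → slack +0.148/-0.260; half-tol=0.070, Σhalf²=0.022856
  +C: nom +34.000 → Σnom=-5.500; wc +0.198/-0.198 → slack +0.346/-0.458; half-tol=0.198, Σhalf²=0.062060
Nominal = -5.500. Worst-case = [-5.500 - 0.458, -5.500 + 0.346] = [-5.958, -5.154]. RSS = √0.062060 = 0.249.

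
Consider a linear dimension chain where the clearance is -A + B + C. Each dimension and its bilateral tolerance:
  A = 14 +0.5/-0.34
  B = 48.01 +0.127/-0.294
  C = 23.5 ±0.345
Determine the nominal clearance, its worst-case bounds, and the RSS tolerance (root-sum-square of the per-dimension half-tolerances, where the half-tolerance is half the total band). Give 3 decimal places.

Stack each dimension's contribution:
  -A: nom -14.000 → Σnom=-14.000; wc +0.340/-0.500 → slack +0.340/-0.500; half-tol=0.420, Σhalf²=0.176400
  +B: nom +48.010 → Σnom=34.010; wc +0.127/-0.294 → slack +0.467/-0.794; half-tol=0.210, Σhalf²=0.220710
  +C: nom +23.500 → Σnom=57.510; wc +0.345/-0.345 → slack +0.812/-1.139; half-tol=0.345, Σhalf²=0.339735
Nominal = 57.510. Worst-case = [57.510 - 1.139, 57.510 + 0.812] = [56.371, 58.322]. RSS = √0.339735 = 0.583.

nominal=57.510 wc=[56.371,58.322] rss=0.583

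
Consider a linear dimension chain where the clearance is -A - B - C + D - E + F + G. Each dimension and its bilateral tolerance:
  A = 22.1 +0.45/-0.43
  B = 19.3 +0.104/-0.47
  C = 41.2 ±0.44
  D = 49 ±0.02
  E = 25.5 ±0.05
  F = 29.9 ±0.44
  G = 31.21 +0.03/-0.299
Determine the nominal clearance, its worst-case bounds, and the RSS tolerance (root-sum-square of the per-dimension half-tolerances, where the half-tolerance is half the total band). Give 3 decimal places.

nominal=2.010 wc=[0.207,3.890] rss=0.833

Stack each dimension's contribution:
  -A: nom -22.100 → Σnom=-22.100; wc +0.430/-0.450 → slack +0.430/-0.450; half-tol=0.440, Σhalf²=0.193600
  -B: nom -19.300 → Σnom=-41.400; wc +0.470/-0.104 → slack +0.900/-0.554; half-tol=0.287, Σhalf²=0.275969
  -C: nom -41.200 → Σnom=-82.600; wc +0.440/-0.440 → slack +1.340/-0.994; half-tol=0.440, Σhalf²=0.469569
  +D: nom +49.000 → Σnom=-33.600; wc +0.020/-0.020 → slack +1.360/-1.014; half-tol=0.020, Σhalf²=0.469969
  -E: nom -25.500 → Σnom=-59.100; wc +0.050/-0.050 → slack +1.410/-1.064; half-tol=0.050, Σhalf²=0.472469
  +F: nom +29.900 → Σnom=-29.200; wc +0.440/-0.440 → slack +1.850/-1.504; half-tol=0.440, Σhalf²=0.666069
  +G: nom +31.210 → Σnom=2.010; wc +0.030/-0.299 → slack +1.880/-1.803; half-tol=0.164, Σhalf²=0.693129
Nominal = 2.010. Worst-case = [2.010 - 1.803, 2.010 + 1.880] = [0.207, 3.890]. RSS = √0.693129 = 0.833.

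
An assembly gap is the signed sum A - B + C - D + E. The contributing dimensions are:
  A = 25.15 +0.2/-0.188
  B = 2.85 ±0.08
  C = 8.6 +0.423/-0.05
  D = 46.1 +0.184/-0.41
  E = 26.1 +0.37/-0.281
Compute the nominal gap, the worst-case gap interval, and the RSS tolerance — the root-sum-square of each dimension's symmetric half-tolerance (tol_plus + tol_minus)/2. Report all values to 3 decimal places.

Stack each dimension's contribution:
  +A: nom +25.150 → Σnom=25.150; wc +0.200/-0.188 → slack +0.200/-0.188; half-tol=0.194, Σhalf²=0.037636
  -B: nom -2.850 → Σnom=22.300; wc +0.080/-0.080 → slack +0.280/-0.268; half-tol=0.080, Σhalf²=0.044036
  +C: nom +8.600 → Σnom=30.900; wc +0.423/-0.050 → slack +0.703/-0.318; half-tol=0.236, Σhalf²=0.099968
  -D: nom -46.100 → Σnom=-15.200; wc +0.410/-0.184 → slack +1.113/-0.502; half-tol=0.297, Σhalf²=0.188177
  +E: nom +26.100 → Σnom=10.900; wc +0.370/-0.281 → slack +1.483/-0.783; half-tol=0.326, Σhalf²=0.294128
Nominal = 10.900. Worst-case = [10.900 - 0.783, 10.900 + 1.483] = [10.117, 12.383]. RSS = √0.294128 = 0.542.

nominal=10.900 wc=[10.117,12.383] rss=0.542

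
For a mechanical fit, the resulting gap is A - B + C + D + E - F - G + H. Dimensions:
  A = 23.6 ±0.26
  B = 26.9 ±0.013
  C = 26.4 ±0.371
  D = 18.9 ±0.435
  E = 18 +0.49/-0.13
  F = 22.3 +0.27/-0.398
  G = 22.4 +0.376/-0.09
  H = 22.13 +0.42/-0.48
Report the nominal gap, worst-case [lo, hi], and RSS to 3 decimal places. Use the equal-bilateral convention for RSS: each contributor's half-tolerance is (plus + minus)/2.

nominal=37.430 wc=[35.095,39.907] rss=0.927

Stack each dimension's contribution:
  +A: nom +23.600 → Σnom=23.600; wc +0.260/-0.260 → slack +0.260/-0.260; half-tol=0.260, Σhalf²=0.067600
  -B: nom -26.900 → Σnom=-3.300; wc +0.013/-0.013 → slack +0.273/-0.273; half-tol=0.013, Σhalf²=0.067769
  +C: nom +26.400 → Σnom=23.100; wc +0.371/-0.371 → slack +0.644/-0.644; half-tol=0.371, Σhalf²=0.205410
  +D: nom +18.900 → Σnom=42.000; wc +0.435/-0.435 → slack +1.079/-1.079; half-tol=0.435, Σhalf²=0.394635
  +E: nom +18.000 → Σnom=60.000; wc +0.490/-0.130 → slack +1.569/-1.209; half-tol=0.310, Σhalf²=0.490735
  -F: nom -22.300 → Σnom=37.700; wc +0.398/-0.270 → slack +1.967/-1.479; half-tol=0.334, Σhalf²=0.602291
  -G: nom -22.400 → Σnom=15.300; wc +0.090/-0.376 → slack +2.057/-1.855; half-tol=0.233, Σhalf²=0.656580
  +H: nom +22.130 → Σnom=37.430; wc +0.420/-0.480 → slack +2.477/-2.335; half-tol=0.450, Σhalf²=0.859080
Nominal = 37.430. Worst-case = [37.430 - 2.335, 37.430 + 2.477] = [35.095, 39.907]. RSS = √0.859080 = 0.927.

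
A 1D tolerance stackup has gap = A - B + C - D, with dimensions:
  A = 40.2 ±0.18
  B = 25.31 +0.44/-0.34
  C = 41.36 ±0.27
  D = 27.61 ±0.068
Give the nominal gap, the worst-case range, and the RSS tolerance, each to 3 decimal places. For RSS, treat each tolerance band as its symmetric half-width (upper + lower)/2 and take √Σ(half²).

Stack each dimension's contribution:
  +A: nom +40.200 → Σnom=40.200; wc +0.180/-0.180 → slack +0.180/-0.180; half-tol=0.180, Σhalf²=0.032400
  -B: nom -25.310 → Σnom=14.890; wc +0.340/-0.440 → slack +0.520/-0.620; half-tol=0.390, Σhalf²=0.184500
  +C: nom +41.360 → Σnom=56.250; wc +0.270/-0.270 → slack +0.790/-0.890; half-tol=0.270, Σhalf²=0.257400
  -D: nom -27.610 → Σnom=28.640; wc +0.068/-0.068 → slack +0.858/-0.958; half-tol=0.068, Σhalf²=0.262024
Nominal = 28.640. Worst-case = [28.640 - 0.958, 28.640 + 0.858] = [27.682, 29.498]. RSS = √0.262024 = 0.512.

nominal=28.640 wc=[27.682,29.498] rss=0.512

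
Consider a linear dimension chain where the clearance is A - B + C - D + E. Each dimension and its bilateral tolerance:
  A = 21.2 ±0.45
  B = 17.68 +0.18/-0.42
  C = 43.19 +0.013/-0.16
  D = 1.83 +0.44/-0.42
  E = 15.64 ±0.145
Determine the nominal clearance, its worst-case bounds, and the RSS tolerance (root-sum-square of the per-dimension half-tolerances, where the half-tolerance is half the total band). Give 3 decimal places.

nominal=60.520 wc=[59.145,61.968] rss=0.711

Stack each dimension's contribution:
  +A: nom +21.200 → Σnom=21.200; wc +0.450/-0.450 → slack +0.450/-0.450; half-tol=0.450, Σhalf²=0.202500
  -B: nom -17.680 → Σnom=3.520; wc +0.420/-0.180 → slack +0.870/-0.630; half-tol=0.300, Σhalf²=0.292500
  +C: nom +43.190 → Σnom=46.710; wc +0.013/-0.160 → slack +0.883/-0.790; half-tol=0.087, Σhalf²=0.299982
  -D: nom -1.830 → Σnom=44.880; wc +0.420/-0.440 → slack +1.303/-1.230; half-tol=0.430, Σhalf²=0.484882
  +E: nom +15.640 → Σnom=60.520; wc +0.145/-0.145 → slack +1.448/-1.375; half-tol=0.145, Σhalf²=0.505907
Nominal = 60.520. Worst-case = [60.520 - 1.375, 60.520 + 1.448] = [59.145, 61.968]. RSS = √0.505907 = 0.711.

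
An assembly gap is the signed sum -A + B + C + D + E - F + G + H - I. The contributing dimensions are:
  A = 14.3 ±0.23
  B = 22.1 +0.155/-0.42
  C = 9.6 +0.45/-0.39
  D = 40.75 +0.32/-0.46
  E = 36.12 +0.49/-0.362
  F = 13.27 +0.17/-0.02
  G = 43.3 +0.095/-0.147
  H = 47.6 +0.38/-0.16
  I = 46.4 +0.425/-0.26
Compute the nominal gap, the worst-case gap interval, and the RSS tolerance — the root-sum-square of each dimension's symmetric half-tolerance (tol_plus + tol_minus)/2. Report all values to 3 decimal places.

nominal=125.500 wc=[122.736,127.900] rss=0.927

Stack each dimension's contribution:
  -A: nom -14.300 → Σnom=-14.300; wc +0.230/-0.230 → slack +0.230/-0.230; half-tol=0.230, Σhalf²=0.052900
  +B: nom +22.100 → Σnom=7.800; wc +0.155/-0.420 → slack +0.385/-0.650; half-tol=0.287, Σhalf²=0.135556
  +C: nom +9.600 → Σnom=17.400; wc +0.450/-0.390 → slack +0.835/-1.040; half-tol=0.420, Σhalf²=0.311956
  +D: nom +40.750 → Σnom=58.150; wc +0.320/-0.460 → slack +1.155/-1.500; half-tol=0.390, Σhalf²=0.464056
  +E: nom +36.120 → Σnom=94.270; wc +0.490/-0.362 → slack +1.645/-1.862; half-tol=0.426, Σhalf²=0.645532
  -F: nom -13.270 → Σnom=81.000; wc +0.020/-0.170 → slack +1.665/-2.032; half-tol=0.095, Σhalf²=0.654557
  +G: nom +43.300 → Σnom=124.300; wc +0.095/-0.147 → slack +1.760/-2.179; half-tol=0.121, Σhalf²=0.669198
  +H: nom +47.600 → Σnom=171.900; wc +0.380/-0.160 → slack +2.140/-2.339; half-tol=0.270, Σhalf²=0.742098
  -I: nom -46.400 → Σnom=125.500; wc +0.260/-0.425 → slack +2.400/-2.764; half-tol=0.343, Σhalf²=0.859405
Nominal = 125.500. Worst-case = [125.500 - 2.764, 125.500 + 2.400] = [122.736, 127.900]. RSS = √0.859405 = 0.927.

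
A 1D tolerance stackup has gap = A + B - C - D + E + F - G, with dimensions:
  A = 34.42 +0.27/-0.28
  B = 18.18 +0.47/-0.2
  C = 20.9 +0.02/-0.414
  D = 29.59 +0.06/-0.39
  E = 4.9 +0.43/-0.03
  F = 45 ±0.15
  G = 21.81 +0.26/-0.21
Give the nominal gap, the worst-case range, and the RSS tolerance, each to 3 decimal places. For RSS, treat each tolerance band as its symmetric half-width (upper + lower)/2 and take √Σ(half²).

Stack each dimension's contribution:
  +A: nom +34.420 → Σnom=34.420; wc +0.270/-0.280 → slack +0.270/-0.280; half-tol=0.275, Σhalf²=0.075625
  +B: nom +18.180 → Σnom=52.600; wc +0.470/-0.200 → slack +0.740/-0.480; half-tol=0.335, Σhalf²=0.187850
  -C: nom -20.900 → Σnom=31.700; wc +0.414/-0.020 → slack +1.154/-0.500; half-tol=0.217, Σhalf²=0.234939
  -D: nom -29.590 → Σnom=2.110; wc +0.390/-0.060 → slack +1.544/-0.560; half-tol=0.225, Σhalf²=0.285564
  +E: nom +4.900 → Σnom=7.010; wc +0.430/-0.030 → slack +1.974/-0.590; half-tol=0.230, Σhalf²=0.338464
  +F: nom +45.000 → Σnom=52.010; wc +0.150/-0.150 → slack +2.124/-0.740; half-tol=0.150, Σhalf²=0.360964
  -G: nom -21.810 → Σnom=30.200; wc +0.210/-0.260 → slack +2.334/-1.000; half-tol=0.235, Σhalf²=0.416189
Nominal = 30.200. Worst-case = [30.200 - 1.000, 30.200 + 2.334] = [29.200, 32.534]. RSS = √0.416189 = 0.645.

nominal=30.200 wc=[29.200,32.534] rss=0.645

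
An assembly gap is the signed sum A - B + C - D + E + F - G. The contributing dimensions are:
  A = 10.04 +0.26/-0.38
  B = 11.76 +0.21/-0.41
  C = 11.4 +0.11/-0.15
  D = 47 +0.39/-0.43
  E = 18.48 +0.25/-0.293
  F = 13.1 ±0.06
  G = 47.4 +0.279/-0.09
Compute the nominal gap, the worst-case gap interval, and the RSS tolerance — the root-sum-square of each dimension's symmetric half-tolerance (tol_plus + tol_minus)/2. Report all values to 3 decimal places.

Stack each dimension's contribution:
  +A: nom +10.040 → Σnom=10.040; wc +0.260/-0.380 → slack +0.260/-0.380; half-tol=0.320, Σhalf²=0.102400
  -B: nom -11.760 → Σnom=-1.720; wc +0.410/-0.210 → slack +0.670/-0.590; half-tol=0.310, Σhalf²=0.198500
  +C: nom +11.400 → Σnom=9.680; wc +0.110/-0.150 → slack +0.780/-0.740; half-tol=0.130, Σhalf²=0.215400
  -D: nom -47.000 → Σnom=-37.320; wc +0.430/-0.390 → slack +1.210/-1.130; half-tol=0.410, Σhalf²=0.383500
  +E: nom +18.480 → Σnom=-18.840; wc +0.250/-0.293 → slack +1.460/-1.423; half-tol=0.271, Σhalf²=0.457212
  +F: nom +13.100 → Σnom=-5.740; wc +0.060/-0.060 → slack +1.520/-1.483; half-tol=0.060, Σhalf²=0.460812
  -G: nom -47.400 → Σnom=-53.140; wc +0.090/-0.279 → slack +1.610/-1.762; half-tol=0.184, Σhalf²=0.494853
Nominal = -53.140. Worst-case = [-53.140 - 1.762, -53.140 + 1.610] = [-54.902, -51.530]. RSS = √0.494853 = 0.703.

nominal=-53.140 wc=[-54.902,-51.530] rss=0.703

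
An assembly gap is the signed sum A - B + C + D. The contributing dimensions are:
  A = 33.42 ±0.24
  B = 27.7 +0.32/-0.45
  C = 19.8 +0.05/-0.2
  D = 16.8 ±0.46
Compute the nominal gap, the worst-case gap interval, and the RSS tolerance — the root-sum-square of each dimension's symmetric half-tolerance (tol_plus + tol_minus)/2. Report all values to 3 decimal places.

Stack each dimension's contribution:
  +A: nom +33.420 → Σnom=33.420; wc +0.240/-0.240 → slack +0.240/-0.240; half-tol=0.240, Σhalf²=0.057600
  -B: nom -27.700 → Σnom=5.720; wc +0.450/-0.320 → slack +0.690/-0.560; half-tol=0.385, Σhalf²=0.205825
  +C: nom +19.800 → Σnom=25.520; wc +0.050/-0.200 → slack +0.740/-0.760; half-tol=0.125, Σhalf²=0.221450
  +D: nom +16.800 → Σnom=42.320; wc +0.460/-0.460 → slack +1.200/-1.220; half-tol=0.460, Σhalf²=0.433050
Nominal = 42.320. Worst-case = [42.320 - 1.220, 42.320 + 1.200] = [41.100, 43.520]. RSS = √0.433050 = 0.658.

nominal=42.320 wc=[41.100,43.520] rss=0.658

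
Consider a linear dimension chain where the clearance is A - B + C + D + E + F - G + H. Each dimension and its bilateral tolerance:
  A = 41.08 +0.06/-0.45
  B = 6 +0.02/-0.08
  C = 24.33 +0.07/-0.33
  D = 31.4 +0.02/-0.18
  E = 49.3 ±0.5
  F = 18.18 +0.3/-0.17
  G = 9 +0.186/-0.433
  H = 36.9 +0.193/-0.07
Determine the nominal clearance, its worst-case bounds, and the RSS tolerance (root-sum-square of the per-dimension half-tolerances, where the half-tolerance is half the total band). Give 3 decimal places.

Stack each dimension's contribution:
  +A: nom +41.080 → Σnom=41.080; wc +0.060/-0.450 → slack +0.060/-0.450; half-tol=0.255, Σhalf²=0.065025
  -B: nom -6.000 → Σnom=35.080; wc +0.080/-0.020 → slack +0.140/-0.470; half-tol=0.050, Σhalf²=0.067525
  +C: nom +24.330 → Σnom=59.410; wc +0.070/-0.330 → slack +0.210/-0.800; half-tol=0.200, Σhalf²=0.107525
  +D: nom +31.400 → Σnom=90.810; wc +0.020/-0.180 → slack +0.230/-0.980; half-tol=0.100, Σhalf²=0.117525
  +E: nom +49.300 → Σnom=140.110; wc +0.500/-0.500 → slack +0.730/-1.480; half-tol=0.500, Σhalf²=0.367525
  +F: nom +18.180 → Σnom=158.290; wc +0.300/-0.170 → slack +1.030/-1.650; half-tol=0.235, Σhalf²=0.422750
  -G: nom -9.000 → Σnom=149.290; wc +0.433/-0.186 → slack +1.463/-1.836; half-tol=0.309, Σhalf²=0.518540
  +H: nom +36.900 → Σnom=186.190; wc +0.193/-0.070 → slack +1.656/-1.906; half-tol=0.132, Σhalf²=0.535832
Nominal = 186.190. Worst-case = [186.190 - 1.906, 186.190 + 1.656] = [184.284, 187.846]. RSS = √0.535832 = 0.732.

nominal=186.190 wc=[184.284,187.846] rss=0.732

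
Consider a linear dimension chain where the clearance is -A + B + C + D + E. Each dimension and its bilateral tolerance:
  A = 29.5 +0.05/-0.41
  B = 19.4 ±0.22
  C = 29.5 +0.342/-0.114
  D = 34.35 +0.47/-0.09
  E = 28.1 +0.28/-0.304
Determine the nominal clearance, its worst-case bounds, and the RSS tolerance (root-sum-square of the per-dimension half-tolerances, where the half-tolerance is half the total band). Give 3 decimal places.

Stack each dimension's contribution:
  -A: nom -29.500 → Σnom=-29.500; wc +0.410/-0.050 → slack +0.410/-0.050; half-tol=0.230, Σhalf²=0.052900
  +B: nom +19.400 → Σnom=-10.100; wc +0.220/-0.220 → slack +0.630/-0.270; half-tol=0.220, Σhalf²=0.101300
  +C: nom +29.500 → Σnom=19.400; wc +0.342/-0.114 → slack +0.972/-0.384; half-tol=0.228, Σhalf²=0.153284
  +D: nom +34.350 → Σnom=53.750; wc +0.470/-0.090 → slack +1.442/-0.474; half-tol=0.280, Σhalf²=0.231684
  +E: nom +28.100 → Σnom=81.850; wc +0.280/-0.304 → slack +1.722/-0.778; half-tol=0.292, Σhalf²=0.316948
Nominal = 81.850. Worst-case = [81.850 - 0.778, 81.850 + 1.722] = [81.072, 83.572]. RSS = √0.316948 = 0.563.

nominal=81.850 wc=[81.072,83.572] rss=0.563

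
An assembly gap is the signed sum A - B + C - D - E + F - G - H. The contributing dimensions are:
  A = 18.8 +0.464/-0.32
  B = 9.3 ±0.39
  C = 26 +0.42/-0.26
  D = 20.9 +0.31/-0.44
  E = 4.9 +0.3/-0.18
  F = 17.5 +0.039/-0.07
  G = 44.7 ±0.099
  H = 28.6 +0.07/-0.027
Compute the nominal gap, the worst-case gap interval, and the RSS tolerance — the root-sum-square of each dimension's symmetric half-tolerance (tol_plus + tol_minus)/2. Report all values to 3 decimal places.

Stack each dimension's contribution:
  +A: nom +18.800 → Σnom=18.800; wc +0.464/-0.320 → slack +0.464/-0.320; half-tol=0.392, Σhalf²=0.153664
  -B: nom -9.300 → Σnom=9.500; wc +0.390/-0.390 → slack +0.854/-0.710; half-tol=0.390, Σhalf²=0.305764
  +C: nom +26.000 → Σnom=35.500; wc +0.420/-0.260 → slack +1.274/-0.970; half-tol=0.340, Σhalf²=0.421364
  -D: nom -20.900 → Σnom=14.600; wc +0.440/-0.310 → slack +1.714/-1.280; half-tol=0.375, Σhalf²=0.561989
  -E: nom -4.900 → Σnom=9.700; wc +0.180/-0.300 → slack +1.894/-1.580; half-tol=0.240, Σhalf²=0.619589
  +F: nom +17.500 → Σnom=27.200; wc +0.039/-0.070 → slack +1.933/-1.650; half-tol=0.055, Σhalf²=0.622559
  -G: nom -44.700 → Σnom=-17.500; wc +0.099/-0.099 → slack +2.032/-1.749; half-tol=0.099, Σhalf²=0.632360
  -H: nom -28.600 → Σnom=-46.100; wc +0.027/-0.070 → slack +2.059/-1.819; half-tol=0.049, Σhalf²=0.634713
Nominal = -46.100. Worst-case = [-46.100 - 1.819, -46.100 + 2.059] = [-47.919, -44.041]. RSS = √0.634713 = 0.797.

nominal=-46.100 wc=[-47.919,-44.041] rss=0.797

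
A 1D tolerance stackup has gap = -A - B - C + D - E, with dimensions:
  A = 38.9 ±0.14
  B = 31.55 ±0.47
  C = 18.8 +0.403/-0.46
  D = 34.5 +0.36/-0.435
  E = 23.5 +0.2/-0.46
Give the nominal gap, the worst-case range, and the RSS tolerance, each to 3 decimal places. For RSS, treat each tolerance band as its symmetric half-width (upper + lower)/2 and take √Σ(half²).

nominal=-78.250 wc=[-79.898,-76.360] rss=0.833

Stack each dimension's contribution:
  -A: nom -38.900 → Σnom=-38.900; wc +0.140/-0.140 → slack +0.140/-0.140; half-tol=0.140, Σhalf²=0.019600
  -B: nom -31.550 → Σnom=-70.450; wc +0.470/-0.470 → slack +0.610/-0.610; half-tol=0.470, Σhalf²=0.240500
  -C: nom -18.800 → Σnom=-89.250; wc +0.460/-0.403 → slack +1.070/-1.013; half-tol=0.431, Σhalf²=0.426692
  +D: nom +34.500 → Σnom=-54.750; wc +0.360/-0.435 → slack +1.430/-1.448; half-tol=0.397, Σhalf²=0.584699
  -E: nom -23.500 → Σnom=-78.250; wc +0.460/-0.200 → slack +1.890/-1.648; half-tol=0.330, Σhalf²=0.693599
Nominal = -78.250. Worst-case = [-78.250 - 1.648, -78.250 + 1.890] = [-79.898, -76.360]. RSS = √0.693599 = 0.833.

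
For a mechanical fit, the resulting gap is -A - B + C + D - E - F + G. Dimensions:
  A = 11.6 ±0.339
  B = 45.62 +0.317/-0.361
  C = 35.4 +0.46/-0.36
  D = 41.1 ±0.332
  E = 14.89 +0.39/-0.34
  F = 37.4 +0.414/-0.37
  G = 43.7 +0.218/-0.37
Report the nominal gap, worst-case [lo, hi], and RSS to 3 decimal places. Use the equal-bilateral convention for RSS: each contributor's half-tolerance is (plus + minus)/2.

Stack each dimension's contribution:
  -A: nom -11.600 → Σnom=-11.600; wc +0.339/-0.339 → slack +0.339/-0.339; half-tol=0.339, Σhalf²=0.114921
  -B: nom -45.620 → Σnom=-57.220; wc +0.361/-0.317 → slack +0.700/-0.656; half-tol=0.339, Σhalf²=0.229842
  +C: nom +35.400 → Σnom=-21.820; wc +0.460/-0.360 → slack +1.160/-1.016; half-tol=0.410, Σhalf²=0.397942
  +D: nom +41.100 → Σnom=19.280; wc +0.332/-0.332 → slack +1.492/-1.348; half-tol=0.332, Σhalf²=0.508166
  -E: nom -14.890 → Σnom=4.390; wc +0.340/-0.390 → slack +1.832/-1.738; half-tol=0.365, Σhalf²=0.641391
  -F: nom -37.400 → Σnom=-33.010; wc +0.370/-0.414 → slack +2.202/-2.152; half-tol=0.392, Σhalf²=0.795055
  +G: nom +43.700 → Σnom=10.690; wc +0.218/-0.370 → slack +2.420/-2.522; half-tol=0.294, Σhalf²=0.881491
Nominal = 10.690. Worst-case = [10.690 - 2.522, 10.690 + 2.420] = [8.168, 13.110]. RSS = √0.881491 = 0.939.

nominal=10.690 wc=[8.168,13.110] rss=0.939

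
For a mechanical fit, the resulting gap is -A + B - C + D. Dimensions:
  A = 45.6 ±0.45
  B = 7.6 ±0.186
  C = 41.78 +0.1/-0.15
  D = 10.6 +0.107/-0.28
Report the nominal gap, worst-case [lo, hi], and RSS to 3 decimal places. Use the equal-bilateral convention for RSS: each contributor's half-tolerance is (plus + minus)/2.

nominal=-69.180 wc=[-70.196,-68.287] rss=0.539

Stack each dimension's contribution:
  -A: nom -45.600 → Σnom=-45.600; wc +0.450/-0.450 → slack +0.450/-0.450; half-tol=0.450, Σhalf²=0.202500
  +B: nom +7.600 → Σnom=-38.000; wc +0.186/-0.186 → slack +0.636/-0.636; half-tol=0.186, Σhalf²=0.237096
  -C: nom -41.780 → Σnom=-79.780; wc +0.150/-0.100 → slack +0.786/-0.736; half-tol=0.125, Σhalf²=0.252721
  +D: nom +10.600 → Σnom=-69.180; wc +0.107/-0.280 → slack +0.893/-1.016; half-tol=0.194, Σhalf²=0.290163
Nominal = -69.180. Worst-case = [-69.180 - 1.016, -69.180 + 0.893] = [-70.196, -68.287]. RSS = √0.290163 = 0.539.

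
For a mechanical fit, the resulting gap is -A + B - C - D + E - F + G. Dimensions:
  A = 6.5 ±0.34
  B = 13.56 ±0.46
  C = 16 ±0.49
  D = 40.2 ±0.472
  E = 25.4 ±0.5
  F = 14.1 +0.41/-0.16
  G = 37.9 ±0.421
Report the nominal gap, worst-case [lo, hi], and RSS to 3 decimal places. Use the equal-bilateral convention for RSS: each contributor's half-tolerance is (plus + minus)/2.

Stack each dimension's contribution:
  -A: nom -6.500 → Σnom=-6.500; wc +0.340/-0.340 → slack +0.340/-0.340; half-tol=0.340, Σhalf²=0.115600
  +B: nom +13.560 → Σnom=7.060; wc +0.460/-0.460 → slack +0.800/-0.800; half-tol=0.460, Σhalf²=0.327200
  -C: nom -16.000 → Σnom=-8.940; wc +0.490/-0.490 → slack +1.290/-1.290; half-tol=0.490, Σhalf²=0.567300
  -D: nom -40.200 → Σnom=-49.140; wc +0.472/-0.472 → slack +1.762/-1.762; half-tol=0.472, Σhalf²=0.790084
  +E: nom +25.400 → Σnom=-23.740; wc +0.500/-0.500 → slack +2.262/-2.262; half-tol=0.500, Σhalf²=1.040084
  -F: nom -14.100 → Σnom=-37.840; wc +0.160/-0.410 → slack +2.422/-2.672; half-tol=0.285, Σhalf²=1.121309
  +G: nom +37.900 → Σnom=0.060; wc +0.421/-0.421 → slack +2.843/-3.093; half-tol=0.421, Σhalf²=1.298550
Nominal = 0.060. Worst-case = [0.060 - 3.093, 0.060 + 2.843] = [-3.033, 2.903]. RSS = √1.298550 = 1.140.

nominal=0.060 wc=[-3.033,2.903] rss=1.140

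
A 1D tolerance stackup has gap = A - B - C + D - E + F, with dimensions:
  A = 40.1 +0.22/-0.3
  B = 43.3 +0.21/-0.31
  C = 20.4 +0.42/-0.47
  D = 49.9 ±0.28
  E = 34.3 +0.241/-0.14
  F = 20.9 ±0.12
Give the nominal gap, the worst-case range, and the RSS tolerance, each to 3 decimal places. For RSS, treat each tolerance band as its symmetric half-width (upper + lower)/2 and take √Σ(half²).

nominal=12.900 wc=[11.329,14.440] rss=0.680

Stack each dimension's contribution:
  +A: nom +40.100 → Σnom=40.100; wc +0.220/-0.300 → slack +0.220/-0.300; half-tol=0.260, Σhalf²=0.067600
  -B: nom -43.300 → Σnom=-3.200; wc +0.310/-0.210 → slack +0.530/-0.510; half-tol=0.260, Σhalf²=0.135200
  -C: nom -20.400 → Σnom=-23.600; wc +0.470/-0.420 → slack +1.000/-0.930; half-tol=0.445, Σhalf²=0.333225
  +D: nom +49.900 → Σnom=26.300; wc +0.280/-0.280 → slack +1.280/-1.210; half-tol=0.280, Σhalf²=0.411625
  -E: nom -34.300 → Σnom=-8.000; wc +0.140/-0.241 → slack +1.420/-1.451; half-tol=0.191, Σhalf²=0.447915
  +F: nom +20.900 → Σnom=12.900; wc +0.120/-0.120 → slack +1.540/-1.571; half-tol=0.120, Σhalf²=0.462315
Nominal = 12.900. Worst-case = [12.900 - 1.571, 12.900 + 1.540] = [11.329, 14.440]. RSS = √0.462315 = 0.680.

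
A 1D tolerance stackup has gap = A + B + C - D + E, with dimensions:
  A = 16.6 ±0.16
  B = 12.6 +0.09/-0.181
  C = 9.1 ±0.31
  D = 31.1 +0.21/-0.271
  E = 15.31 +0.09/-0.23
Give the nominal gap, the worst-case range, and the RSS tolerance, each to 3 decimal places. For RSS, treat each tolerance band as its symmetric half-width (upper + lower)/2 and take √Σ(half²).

Stack each dimension's contribution:
  +A: nom +16.600 → Σnom=16.600; wc +0.160/-0.160 → slack +0.160/-0.160; half-tol=0.160, Σhalf²=0.025600
  +B: nom +12.600 → Σnom=29.200; wc +0.090/-0.181 → slack +0.250/-0.341; half-tol=0.136, Σhalf²=0.043960
  +C: nom +9.100 → Σnom=38.300; wc +0.310/-0.310 → slack +0.560/-0.651; half-tol=0.310, Σhalf²=0.140060
  -D: nom -31.100 → Σnom=7.200; wc +0.271/-0.210 → slack +0.831/-0.861; half-tol=0.240, Σhalf²=0.197900
  +E: nom +15.310 → Σnom=22.510; wc +0.090/-0.230 → slack +0.921/-1.091; half-tol=0.160, Σhalf²=0.223500
Nominal = 22.510. Worst-case = [22.510 - 1.091, 22.510 + 0.921] = [21.419, 23.431]. RSS = √0.223500 = 0.473.

nominal=22.510 wc=[21.419,23.431] rss=0.473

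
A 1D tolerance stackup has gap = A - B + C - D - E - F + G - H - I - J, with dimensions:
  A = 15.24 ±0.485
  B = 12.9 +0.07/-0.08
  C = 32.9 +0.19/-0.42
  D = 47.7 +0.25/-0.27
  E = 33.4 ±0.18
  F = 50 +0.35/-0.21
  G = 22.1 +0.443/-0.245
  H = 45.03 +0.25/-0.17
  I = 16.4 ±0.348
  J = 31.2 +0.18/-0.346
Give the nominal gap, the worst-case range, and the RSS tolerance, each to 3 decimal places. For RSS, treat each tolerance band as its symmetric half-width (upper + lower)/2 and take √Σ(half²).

Stack each dimension's contribution:
  +A: nom +15.240 → Σnom=15.240; wc +0.485/-0.485 → slack +0.485/-0.485; half-tol=0.485, Σhalf²=0.235225
  -B: nom -12.900 → Σnom=2.340; wc +0.080/-0.070 → slack +0.565/-0.555; half-tol=0.075, Σhalf²=0.240850
  +C: nom +32.900 → Σnom=35.240; wc +0.190/-0.420 → slack +0.755/-0.975; half-tol=0.305, Σhalf²=0.333875
  -D: nom -47.700 → Σnom=-12.460; wc +0.270/-0.250 → slack +1.025/-1.225; half-tol=0.260, Σhalf²=0.401475
  -E: nom -33.400 → Σnom=-45.860; wc +0.180/-0.180 → slack +1.205/-1.405; half-tol=0.180, Σhalf²=0.433875
  -F: nom -50.000 → Σnom=-95.860; wc +0.210/-0.350 → slack +1.415/-1.755; half-tol=0.280, Σhalf²=0.512275
  +G: nom +22.100 → Σnom=-73.760; wc +0.443/-0.245 → slack +1.858/-2.000; half-tol=0.344, Σhalf²=0.630611
  -H: nom -45.030 → Σnom=-118.790; wc +0.170/-0.250 → slack +2.028/-2.250; half-tol=0.210, Σhalf²=0.674711
  -I: nom -16.400 → Σnom=-135.190; wc +0.348/-0.348 → slack +2.376/-2.598; half-tol=0.348, Σhalf²=0.795815
  -J: nom -31.200 → Σnom=-166.390; wc +0.346/-0.180 → slack +2.722/-2.778; half-tol=0.263, Σhalf²=0.864984
Nominal = -166.390. Worst-case = [-166.390 - 2.778, -166.390 + 2.722] = [-169.168, -163.668]. RSS = √0.864984 = 0.930.

nominal=-166.390 wc=[-169.168,-163.668] rss=0.930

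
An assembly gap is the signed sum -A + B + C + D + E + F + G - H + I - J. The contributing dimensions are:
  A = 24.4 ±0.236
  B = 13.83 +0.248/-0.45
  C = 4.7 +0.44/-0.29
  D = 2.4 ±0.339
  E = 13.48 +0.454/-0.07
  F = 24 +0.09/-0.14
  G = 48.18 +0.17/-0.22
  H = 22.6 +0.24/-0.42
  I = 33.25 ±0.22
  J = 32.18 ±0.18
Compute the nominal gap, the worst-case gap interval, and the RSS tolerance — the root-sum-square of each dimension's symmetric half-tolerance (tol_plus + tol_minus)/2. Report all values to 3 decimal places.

Stack each dimension's contribution:
  -A: nom -24.400 → Σnom=-24.400; wc +0.236/-0.236 → slack +0.236/-0.236; half-tol=0.236, Σhalf²=0.055696
  +B: nom +13.830 → Σnom=-10.570; wc +0.248/-0.450 → slack +0.484/-0.686; half-tol=0.349, Σhalf²=0.177497
  +C: nom +4.700 → Σnom=-5.870; wc +0.440/-0.290 → slack +0.924/-0.976; half-tol=0.365, Σhalf²=0.310722
  +D: nom +2.400 → Σnom=-3.470; wc +0.339/-0.339 → slack +1.263/-1.315; half-tol=0.339, Σhalf²=0.425643
  +E: nom +13.480 → Σnom=10.010; wc +0.454/-0.070 → slack +1.717/-1.385; half-tol=0.262, Σhalf²=0.494287
  +F: nom +24.000 → Σnom=34.010; wc +0.090/-0.140 → slack +1.807/-1.525; half-tol=0.115, Σhalf²=0.507512
  +G: nom +48.180 → Σnom=82.190; wc +0.170/-0.220 → slack +1.977/-1.745; half-tol=0.195, Σhalf²=0.545537
  -H: nom -22.600 → Σnom=59.590; wc +0.420/-0.240 → slack +2.397/-1.985; half-tol=0.330, Σhalf²=0.654437
  +I: nom +33.250 → Σnom=92.840; wc +0.220/-0.220 → slack +2.617/-2.205; half-tol=0.220, Σhalf²=0.702837
  -J: nom -32.180 → Σnom=60.660; wc +0.180/-0.180 → slack +2.797/-2.385; half-tol=0.180, Σhalf²=0.735237
Nominal = 60.660. Worst-case = [60.660 - 2.385, 60.660 + 2.797] = [58.275, 63.457]. RSS = √0.735237 = 0.857.

nominal=60.660 wc=[58.275,63.457] rss=0.857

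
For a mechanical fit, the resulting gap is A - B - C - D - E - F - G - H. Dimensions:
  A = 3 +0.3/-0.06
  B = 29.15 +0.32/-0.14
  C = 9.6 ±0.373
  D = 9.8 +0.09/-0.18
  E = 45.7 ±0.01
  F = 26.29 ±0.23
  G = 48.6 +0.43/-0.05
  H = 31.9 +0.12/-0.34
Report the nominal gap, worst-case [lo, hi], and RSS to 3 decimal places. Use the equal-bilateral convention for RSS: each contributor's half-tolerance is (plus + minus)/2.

nominal=-198.040 wc=[-199.673,-196.417] rss=0.637

Stack each dimension's contribution:
  +A: nom +3.000 → Σnom=3.000; wc +0.300/-0.060 → slack +0.300/-0.060; half-tol=0.180, Σhalf²=0.032400
  -B: nom -29.150 → Σnom=-26.150; wc +0.140/-0.320 → slack +0.440/-0.380; half-tol=0.230, Σhalf²=0.085300
  -C: nom -9.600 → Σnom=-35.750; wc +0.373/-0.373 → slack +0.813/-0.753; half-tol=0.373, Σhalf²=0.224429
  -D: nom -9.800 → Σnom=-45.550; wc +0.180/-0.090 → slack +0.993/-0.843; half-tol=0.135, Σhalf²=0.242654
  -E: nom -45.700 → Σnom=-91.250; wc +0.010/-0.010 → slack +1.003/-0.853; half-tol=0.010, Σhalf²=0.242754
  -F: nom -26.290 → Σnom=-117.540; wc +0.230/-0.230 → slack +1.233/-1.083; half-tol=0.230, Σhalf²=0.295654
  -G: nom -48.600 → Σnom=-166.140; wc +0.050/-0.430 → slack +1.283/-1.513; half-tol=0.240, Σhalf²=0.353254
  -H: nom -31.900 → Σnom=-198.040; wc +0.340/-0.120 → slack +1.623/-1.633; half-tol=0.230, Σhalf²=0.406154
Nominal = -198.040. Worst-case = [-198.040 - 1.633, -198.040 + 1.623] = [-199.673, -196.417]. RSS = √0.406154 = 0.637.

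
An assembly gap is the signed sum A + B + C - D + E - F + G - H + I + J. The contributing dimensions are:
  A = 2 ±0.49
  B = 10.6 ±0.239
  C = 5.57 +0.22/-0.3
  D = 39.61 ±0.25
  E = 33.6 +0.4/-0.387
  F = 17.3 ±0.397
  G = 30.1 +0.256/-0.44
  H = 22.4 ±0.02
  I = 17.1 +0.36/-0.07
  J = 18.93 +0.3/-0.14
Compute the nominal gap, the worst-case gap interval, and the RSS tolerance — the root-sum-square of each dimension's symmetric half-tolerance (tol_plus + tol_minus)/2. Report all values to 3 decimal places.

Stack each dimension's contribution:
  +A: nom +2.000 → Σnom=2.000; wc +0.490/-0.490 → slack +0.490/-0.490; half-tol=0.490, Σhalf²=0.240100
  +B: nom +10.600 → Σnom=12.600; wc +0.239/-0.239 → slack +0.729/-0.729; half-tol=0.239, Σhalf²=0.297221
  +C: nom +5.570 → Σnom=18.170; wc +0.220/-0.300 → slack +0.949/-1.029; half-tol=0.260, Σhalf²=0.364821
  -D: nom -39.610 → Σnom=-21.440; wc +0.250/-0.250 → slack +1.199/-1.279; half-tol=0.250, Σhalf²=0.427321
  +E: nom +33.600 → Σnom=12.160; wc +0.400/-0.387 → slack +1.599/-1.666; half-tol=0.394, Σhalf²=0.582163
  -F: nom -17.300 → Σnom=-5.140; wc +0.397/-0.397 → slack +1.996/-2.063; half-tol=0.397, Σhalf²=0.739772
  +G: nom +30.100 → Σnom=24.960; wc +0.256/-0.440 → slack +2.252/-2.503; half-tol=0.348, Σhalf²=0.860876
  -H: nom -22.400 → Σnom=2.560; wc +0.020/-0.020 → slack +2.272/-2.523; half-tol=0.020, Σhalf²=0.861276
  +I: nom +17.100 → Σnom=19.660; wc +0.360/-0.070 → slack +2.632/-2.593; half-tol=0.215, Σhalf²=0.907501
  +J: nom +18.930 → Σnom=38.590; wc +0.300/-0.140 → slack +2.932/-2.733; half-tol=0.220, Σhalf²=0.955901
Nominal = 38.590. Worst-case = [38.590 - 2.733, 38.590 + 2.932] = [35.857, 41.522]. RSS = √0.955901 = 0.978.

nominal=38.590 wc=[35.857,41.522] rss=0.978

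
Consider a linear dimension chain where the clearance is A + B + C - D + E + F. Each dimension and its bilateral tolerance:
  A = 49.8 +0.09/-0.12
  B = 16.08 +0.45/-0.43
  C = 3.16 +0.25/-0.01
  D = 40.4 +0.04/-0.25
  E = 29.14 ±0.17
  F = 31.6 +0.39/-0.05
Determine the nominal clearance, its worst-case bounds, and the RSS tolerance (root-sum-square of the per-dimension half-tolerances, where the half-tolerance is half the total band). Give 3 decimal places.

nominal=89.380 wc=[88.560,90.980] rss=0.566

Stack each dimension's contribution:
  +A: nom +49.800 → Σnom=49.800; wc +0.090/-0.120 → slack +0.090/-0.120; half-tol=0.105, Σhalf²=0.011025
  +B: nom +16.080 → Σnom=65.880; wc +0.450/-0.430 → slack +0.540/-0.550; half-tol=0.440, Σhalf²=0.204625
  +C: nom +3.160 → Σnom=69.040; wc +0.250/-0.010 → slack +0.790/-0.560; half-tol=0.130, Σhalf²=0.221525
  -D: nom -40.400 → Σnom=28.640; wc +0.250/-0.040 → slack +1.040/-0.600; half-tol=0.145, Σhalf²=0.242550
  +E: nom +29.140 → Σnom=57.780; wc +0.170/-0.170 → slack +1.210/-0.770; half-tol=0.170, Σhalf²=0.271450
  +F: nom +31.600 → Σnom=89.380; wc +0.390/-0.050 → slack +1.600/-0.820; half-tol=0.220, Σhalf²=0.319850
Nominal = 89.380. Worst-case = [89.380 - 0.820, 89.380 + 1.600] = [88.560, 90.980]. RSS = √0.319850 = 0.566.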